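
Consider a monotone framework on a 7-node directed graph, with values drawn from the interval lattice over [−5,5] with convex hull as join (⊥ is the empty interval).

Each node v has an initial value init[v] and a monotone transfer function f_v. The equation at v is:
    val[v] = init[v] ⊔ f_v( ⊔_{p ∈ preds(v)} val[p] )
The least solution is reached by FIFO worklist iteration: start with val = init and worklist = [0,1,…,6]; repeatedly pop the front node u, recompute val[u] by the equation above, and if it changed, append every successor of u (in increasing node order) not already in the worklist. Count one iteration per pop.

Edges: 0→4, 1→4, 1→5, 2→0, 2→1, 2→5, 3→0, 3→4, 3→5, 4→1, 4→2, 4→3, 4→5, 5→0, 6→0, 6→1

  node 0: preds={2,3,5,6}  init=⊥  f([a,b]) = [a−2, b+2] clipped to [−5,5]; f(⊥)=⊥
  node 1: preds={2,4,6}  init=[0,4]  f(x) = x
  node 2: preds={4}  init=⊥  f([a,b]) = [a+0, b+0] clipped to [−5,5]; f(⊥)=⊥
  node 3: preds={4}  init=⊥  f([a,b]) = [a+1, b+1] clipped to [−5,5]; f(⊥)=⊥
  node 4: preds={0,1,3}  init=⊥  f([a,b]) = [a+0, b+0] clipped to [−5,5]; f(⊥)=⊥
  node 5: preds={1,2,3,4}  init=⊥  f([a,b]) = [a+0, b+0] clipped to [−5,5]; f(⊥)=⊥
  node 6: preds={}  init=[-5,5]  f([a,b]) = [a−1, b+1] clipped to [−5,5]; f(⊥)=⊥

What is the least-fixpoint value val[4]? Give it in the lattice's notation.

Worklist (14 pops):
  #1 pop 0: in=[-5,5] → [-5,5] (was ⊥); enqueue []
  #2 pop 1: in=[-5,5] → [-5,5] (was [0,4]); enqueue []
  #3 pop 2: in=⊥ → ⊥ (no change)
  #4 pop 3: in=⊥ → ⊥ (no change)
  #5 pop 4: in=[-5,5] → [-5,5] (was ⊥); enqueue [1,2,3]
  #6 pop 5: in=[-5,5] → [-5,5] (was ⊥); enqueue [0]
  #7 pop 6: in=⊥ → [-5,5] (no change)
  #8 pop 1: in=[-5,5] → [-5,5] (no change)
  #9 pop 2: in=[-5,5] → [-5,5] (was ⊥); enqueue [1,5]
  #10 pop 3: in=[-5,5] → [-4,5] (was ⊥); enqueue [4]
  #11 pop 0: in=[-5,5] → [-5,5] (no change)
  #12 pop 1: in=[-5,5] → [-5,5] (no change)
  #13 pop 5: in=[-5,5] → [-5,5] (no change)
  #14 pop 4: in=[-5,5] → [-5,5] (no change)

Fixpoint:
  val[0] = [-5,5]
  val[1] = [-5,5]
  val[2] = [-5,5]
  val[3] = [-4,5]
  val[4] = [-5,5]
  val[5] = [-5,5]
  val[6] = [-5,5]

[-5,5]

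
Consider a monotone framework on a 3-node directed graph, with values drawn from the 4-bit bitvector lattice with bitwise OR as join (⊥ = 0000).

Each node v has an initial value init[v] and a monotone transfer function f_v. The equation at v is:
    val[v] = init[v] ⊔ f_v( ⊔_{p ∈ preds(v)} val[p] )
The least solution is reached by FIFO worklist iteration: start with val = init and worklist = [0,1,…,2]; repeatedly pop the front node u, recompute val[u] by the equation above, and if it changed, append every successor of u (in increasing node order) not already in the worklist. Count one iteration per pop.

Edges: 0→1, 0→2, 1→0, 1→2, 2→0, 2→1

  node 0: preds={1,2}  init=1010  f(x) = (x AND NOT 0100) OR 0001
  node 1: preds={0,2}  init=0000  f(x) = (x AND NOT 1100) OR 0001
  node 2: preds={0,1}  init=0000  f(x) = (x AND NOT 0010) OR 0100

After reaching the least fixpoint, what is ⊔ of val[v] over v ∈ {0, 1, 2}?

Trace (5 dequeues):
  [1] u=0 | in 0000 | out 1011 | prev 1010 | push {}
  [2] u=1 | in 1011 | out 0011 | prev 0000 | push {0}
  [3] u=2 | in 1011 | out 1101 | prev 0000 | push {1}
  [4] u=0 | in 1111 | out 1011 | ==
  [5] u=1 | in 1111 | out 0011 | ==

Converged values:
  [0] 1011
  [1] 0011
  [2] 1101

1111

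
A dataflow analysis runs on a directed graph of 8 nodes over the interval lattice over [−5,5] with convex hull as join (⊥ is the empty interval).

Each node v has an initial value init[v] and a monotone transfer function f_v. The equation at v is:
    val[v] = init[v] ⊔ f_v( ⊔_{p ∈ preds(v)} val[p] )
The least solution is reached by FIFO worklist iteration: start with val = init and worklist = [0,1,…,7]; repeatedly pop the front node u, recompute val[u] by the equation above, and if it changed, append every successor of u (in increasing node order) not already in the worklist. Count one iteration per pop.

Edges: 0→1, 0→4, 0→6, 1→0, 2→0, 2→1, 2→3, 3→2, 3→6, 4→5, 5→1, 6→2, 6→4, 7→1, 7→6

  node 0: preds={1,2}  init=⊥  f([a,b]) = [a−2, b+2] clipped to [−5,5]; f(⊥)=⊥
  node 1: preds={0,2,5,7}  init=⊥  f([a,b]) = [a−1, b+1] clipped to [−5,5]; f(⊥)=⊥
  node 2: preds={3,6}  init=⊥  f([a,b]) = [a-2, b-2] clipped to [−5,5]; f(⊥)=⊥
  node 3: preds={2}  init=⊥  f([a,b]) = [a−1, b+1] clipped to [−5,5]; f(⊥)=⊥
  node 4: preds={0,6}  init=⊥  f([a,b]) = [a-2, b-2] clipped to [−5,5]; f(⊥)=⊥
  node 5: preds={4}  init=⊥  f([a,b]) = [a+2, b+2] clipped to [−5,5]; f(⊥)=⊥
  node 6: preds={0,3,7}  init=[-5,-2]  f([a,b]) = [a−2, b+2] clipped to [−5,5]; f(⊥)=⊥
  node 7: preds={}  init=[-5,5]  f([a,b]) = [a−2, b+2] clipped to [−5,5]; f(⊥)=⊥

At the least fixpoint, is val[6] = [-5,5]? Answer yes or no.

yes

Iteration log — 20 steps:
  step 1. node 0  ⊔preds=⊥  new=⊥  stable
  step 2. node 1  ⊔preds=[-5,5]  new=[-5,5]  old=⊥  +wl: 0
  step 3. node 2  ⊔preds=[-5,-2]  new=[-5,-4]  old=⊥  +wl: 1
  step 4. node 3  ⊔preds=[-5,-4]  new=[-5,-3]  old=⊥  +wl: 2
  step 5. node 4  ⊔preds=[-5,-2]  new=[-5,-4]  old=⊥  +wl: 
  step 6. node 5  ⊔preds=[-5,-4]  new=[-3,-2]  old=⊥  +wl: 
  step 7. node 6  ⊔preds=[-5,5]  new=[-5,5]  old=[-5,-2]  +wl: 4
  step 8. node 7  ⊔preds=⊥  new=[-5,5]  stable
  step 9. node 0  ⊔preds=[-5,5]  new=[-5,5]  old=⊥  +wl: 6
  step 10. node 1  ⊔preds=[-5,5]  new=[-5,5]  stable
  step 11. node 2  ⊔preds=[-5,5]  new=[-5,3]  old=[-5,-4]  +wl: 0,1,3
  step 12. node 4  ⊔preds=[-5,5]  new=[-5,3]  old=[-5,-4]  +wl: 5
  step 13. node 6  ⊔preds=[-5,5]  new=[-5,5]  stable
  step 14. node 0  ⊔preds=[-5,5]  new=[-5,5]  stable
  step 15. node 1  ⊔preds=[-5,5]  new=[-5,5]  stable
  step 16. node 3  ⊔preds=[-5,3]  new=[-5,4]  old=[-5,-3]  +wl: 2,6
  step 17. node 5  ⊔preds=[-5,3]  new=[-3,5]  old=[-3,-2]  +wl: 1
  step 18. node 2  ⊔preds=[-5,5]  new=[-5,3]  stable
  step 19. node 6  ⊔preds=[-5,5]  new=[-5,5]  stable
  step 20. node 1  ⊔preds=[-5,5]  new=[-5,5]  stable

Least fixpoint reached:
  node 0: [-5,5]
  node 1: [-5,5]
  node 2: [-5,3]
  node 3: [-5,4]
  node 4: [-5,3]
  node 5: [-3,5]
  node 6: [-5,5]
  node 7: [-5,5]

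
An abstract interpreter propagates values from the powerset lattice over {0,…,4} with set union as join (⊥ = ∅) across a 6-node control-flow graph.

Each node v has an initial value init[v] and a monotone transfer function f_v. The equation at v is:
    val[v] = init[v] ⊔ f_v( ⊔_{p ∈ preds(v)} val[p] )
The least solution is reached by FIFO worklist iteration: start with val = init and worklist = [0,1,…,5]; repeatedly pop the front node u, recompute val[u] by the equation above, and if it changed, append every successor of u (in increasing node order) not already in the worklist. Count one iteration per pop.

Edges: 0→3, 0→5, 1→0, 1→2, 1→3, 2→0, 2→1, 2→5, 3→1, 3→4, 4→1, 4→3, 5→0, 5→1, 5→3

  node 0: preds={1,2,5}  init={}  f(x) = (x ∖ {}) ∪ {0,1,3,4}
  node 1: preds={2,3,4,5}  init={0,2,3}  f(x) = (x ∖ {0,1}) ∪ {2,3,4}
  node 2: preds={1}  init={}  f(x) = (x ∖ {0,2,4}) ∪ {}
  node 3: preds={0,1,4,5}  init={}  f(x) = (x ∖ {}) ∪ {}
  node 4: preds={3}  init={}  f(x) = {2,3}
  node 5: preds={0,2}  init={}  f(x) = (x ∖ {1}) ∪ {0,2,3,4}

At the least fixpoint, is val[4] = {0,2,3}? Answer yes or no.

Iteration log — 9 steps:
  step 1. node 0  ⊔preds={0,2,3}  new={0,1,2,3,4}  old={}  +wl: 
  step 2. node 1  ⊔preds={}  new={0,2,3,4}  old={0,2,3}  +wl: 0
  step 3. node 2  ⊔preds={0,2,3,4}  new={3}  old={}  +wl: 1
  step 4. node 3  ⊔preds={0,1,2,3,4}  new={0,1,2,3,4}  old={}  +wl: 
  step 5. node 4  ⊔preds={0,1,2,3,4}  new={2,3}  old={}  +wl: 3
  step 6. node 5  ⊔preds={0,1,2,3,4}  new={0,2,3,4}  old={}  +wl: 
  step 7. node 0  ⊔preds={0,2,3,4}  new={0,1,2,3,4}  stable
  step 8. node 1  ⊔preds={0,1,2,3,4}  new={0,2,3,4}  stable
  step 9. node 3  ⊔preds={0,1,2,3,4}  new={0,1,2,3,4}  stable

Least fixpoint reached:
  node 0: {0,1,2,3,4}
  node 1: {0,2,3,4}
  node 2: {3}
  node 3: {0,1,2,3,4}
  node 4: {2,3}
  node 5: {0,2,3,4}

no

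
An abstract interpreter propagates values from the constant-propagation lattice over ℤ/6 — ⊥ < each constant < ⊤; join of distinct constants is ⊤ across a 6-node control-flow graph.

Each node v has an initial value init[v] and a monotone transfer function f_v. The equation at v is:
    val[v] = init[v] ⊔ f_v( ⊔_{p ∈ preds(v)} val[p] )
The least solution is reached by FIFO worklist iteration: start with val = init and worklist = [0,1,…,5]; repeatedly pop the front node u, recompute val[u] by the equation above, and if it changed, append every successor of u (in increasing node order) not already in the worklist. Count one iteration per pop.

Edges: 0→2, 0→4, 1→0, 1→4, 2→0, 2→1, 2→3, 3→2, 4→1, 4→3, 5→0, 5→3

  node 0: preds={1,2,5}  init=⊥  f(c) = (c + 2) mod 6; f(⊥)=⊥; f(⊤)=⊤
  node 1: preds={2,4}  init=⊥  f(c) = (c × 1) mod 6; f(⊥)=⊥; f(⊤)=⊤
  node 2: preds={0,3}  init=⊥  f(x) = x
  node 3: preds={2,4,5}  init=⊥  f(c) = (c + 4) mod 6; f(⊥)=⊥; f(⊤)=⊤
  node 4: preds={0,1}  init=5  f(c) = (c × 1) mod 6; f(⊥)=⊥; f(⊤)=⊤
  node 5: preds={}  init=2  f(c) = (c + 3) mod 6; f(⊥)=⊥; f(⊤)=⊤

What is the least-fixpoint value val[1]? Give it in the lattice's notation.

⊤

Trace (13 dequeues):
  [1] u=0 | in 2 | out 4 | prev ⊥ | push {}
  [2] u=1 | in 5 | out 5 | prev ⊥ | push {0}
  [3] u=2 | in 4 | out 4 | prev ⊥ | push {1}
  [4] u=3 | in ⊤ | out ⊤ | prev ⊥ | push {2}
  [5] u=4 | in ⊤ | out ⊤ | prev 5 | push {3}
  [6] u=5 | in ⊥ | out 2 | ==
  [7] u=0 | in ⊤ | out ⊤ | prev 4 | push {4}
  [8] u=1 | in ⊤ | out ⊤ | prev 5 | push {0}
  [9] u=2 | in ⊤ | out ⊤ | prev 4 | push {1}
  [10] u=3 | in ⊤ | out ⊤ | ==
  [11] u=4 | in ⊤ | out ⊤ | ==
  [12] u=0 | in ⊤ | out ⊤ | ==
  [13] u=1 | in ⊤ | out ⊤ | ==

Converged values:
  [0] ⊤
  [1] ⊤
  [2] ⊤
  [3] ⊤
  [4] ⊤
  [5] 2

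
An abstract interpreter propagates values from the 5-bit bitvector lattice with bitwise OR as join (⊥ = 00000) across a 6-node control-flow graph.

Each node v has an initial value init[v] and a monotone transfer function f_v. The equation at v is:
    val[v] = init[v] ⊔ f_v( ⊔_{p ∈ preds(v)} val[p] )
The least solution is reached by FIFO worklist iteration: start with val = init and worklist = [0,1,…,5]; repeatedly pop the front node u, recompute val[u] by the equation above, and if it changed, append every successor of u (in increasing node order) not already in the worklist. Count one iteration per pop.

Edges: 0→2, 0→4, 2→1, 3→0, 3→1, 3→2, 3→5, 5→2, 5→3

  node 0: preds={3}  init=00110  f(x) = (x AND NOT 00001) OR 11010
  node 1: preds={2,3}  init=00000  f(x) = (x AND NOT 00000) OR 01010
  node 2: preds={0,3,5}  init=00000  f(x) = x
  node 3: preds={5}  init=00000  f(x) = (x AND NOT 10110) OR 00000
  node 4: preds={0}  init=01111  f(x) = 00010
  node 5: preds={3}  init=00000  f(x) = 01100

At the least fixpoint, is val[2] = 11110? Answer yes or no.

yes

Iteration log — 13 steps:
  step 1. node 0  ⊔preds=00000  new=11110  old=00110  +wl: 
  step 2. node 1  ⊔preds=00000  new=01010  old=00000  +wl: 
  step 3. node 2  ⊔preds=11110  new=11110  old=00000  +wl: 1
  step 4. node 3  ⊔preds=00000  new=00000  stable
  step 5. node 4  ⊔preds=11110  new=01111  stable
  step 6. node 5  ⊔preds=00000  new=01100  old=00000  +wl: 2,3
  step 7. node 1  ⊔preds=11110  new=11110  old=01010  +wl: 
  step 8. node 2  ⊔preds=11110  new=11110  stable
  step 9. node 3  ⊔preds=01100  new=01000  old=00000  +wl: 0,1,2,5
  step 10. node 0  ⊔preds=01000  new=11110  stable
  step 11. node 1  ⊔preds=11110  new=11110  stable
  step 12. node 2  ⊔preds=11110  new=11110  stable
  step 13. node 5  ⊔preds=01000  new=01100  stable

Least fixpoint reached:
  node 0: 11110
  node 1: 11110
  node 2: 11110
  node 3: 01000
  node 4: 01111
  node 5: 01100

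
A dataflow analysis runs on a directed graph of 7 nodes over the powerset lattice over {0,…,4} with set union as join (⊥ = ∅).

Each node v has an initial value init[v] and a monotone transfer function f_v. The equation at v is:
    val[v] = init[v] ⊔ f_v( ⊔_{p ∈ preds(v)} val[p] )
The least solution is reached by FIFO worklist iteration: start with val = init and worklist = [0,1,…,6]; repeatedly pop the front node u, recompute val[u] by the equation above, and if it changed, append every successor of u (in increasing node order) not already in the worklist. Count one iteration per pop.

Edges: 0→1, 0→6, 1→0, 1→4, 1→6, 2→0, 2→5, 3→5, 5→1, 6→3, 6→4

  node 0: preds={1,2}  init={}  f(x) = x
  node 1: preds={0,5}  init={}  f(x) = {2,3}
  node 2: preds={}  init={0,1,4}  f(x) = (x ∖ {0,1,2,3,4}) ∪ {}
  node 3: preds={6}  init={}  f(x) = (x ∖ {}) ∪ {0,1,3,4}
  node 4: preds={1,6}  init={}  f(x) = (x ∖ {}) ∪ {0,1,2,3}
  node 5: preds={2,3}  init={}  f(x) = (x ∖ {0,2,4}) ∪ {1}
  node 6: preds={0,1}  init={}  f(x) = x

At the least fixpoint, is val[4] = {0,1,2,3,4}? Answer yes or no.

Trace (13 dequeues):
  [1] u=0 | in {0,1,4} | out {0,1,4} | prev {} | push {}
  [2] u=1 | in {0,1,4} | out {2,3} | prev {} | push {0}
  [3] u=2 | in {} | out {0,1,4} | ==
  [4] u=3 | in {} | out {0,1,3,4} | prev {} | push {}
  [5] u=4 | in {2,3} | out {0,1,2,3} | prev {} | push {}
  [6] u=5 | in {0,1,3,4} | out {1,3} | prev {} | push {1}
  [7] u=6 | in {0,1,2,3,4} | out {0,1,2,3,4} | prev {} | push {3,4}
  [8] u=0 | in {0,1,2,3,4} | out {0,1,2,3,4} | prev {0,1,4} | push {6}
  [9] u=1 | in {0,1,2,3,4} | out {2,3} | ==
  [10] u=3 | in {0,1,2,3,4} | out {0,1,2,3,4} | prev {0,1,3,4} | push {5}
  [11] u=4 | in {0,1,2,3,4} | out {0,1,2,3,4} | prev {0,1,2,3} | push {}
  [12] u=6 | in {0,1,2,3,4} | out {0,1,2,3,4} | ==
  [13] u=5 | in {0,1,2,3,4} | out {1,3} | ==

Converged values:
  [0] {0,1,2,3,4}
  [1] {2,3}
  [2] {0,1,4}
  [3] {0,1,2,3,4}
  [4] {0,1,2,3,4}
  [5] {1,3}
  [6] {0,1,2,3,4}

yes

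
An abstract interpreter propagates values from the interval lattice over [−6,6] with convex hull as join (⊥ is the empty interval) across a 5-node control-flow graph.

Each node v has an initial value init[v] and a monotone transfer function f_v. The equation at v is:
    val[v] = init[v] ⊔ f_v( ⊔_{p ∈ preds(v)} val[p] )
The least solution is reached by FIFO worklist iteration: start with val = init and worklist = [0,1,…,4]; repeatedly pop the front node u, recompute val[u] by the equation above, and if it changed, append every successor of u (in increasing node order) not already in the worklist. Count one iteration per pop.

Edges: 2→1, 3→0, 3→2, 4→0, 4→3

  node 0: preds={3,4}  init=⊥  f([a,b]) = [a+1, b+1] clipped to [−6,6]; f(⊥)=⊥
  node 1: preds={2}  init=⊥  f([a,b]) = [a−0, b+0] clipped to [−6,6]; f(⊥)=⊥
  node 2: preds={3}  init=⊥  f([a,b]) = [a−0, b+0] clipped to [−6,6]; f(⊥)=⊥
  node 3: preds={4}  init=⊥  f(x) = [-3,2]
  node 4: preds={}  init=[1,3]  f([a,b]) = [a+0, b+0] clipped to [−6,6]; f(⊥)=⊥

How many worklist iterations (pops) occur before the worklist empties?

Worklist (8 pops):
  #1 pop 0: in=[1,3] → [2,4] (was ⊥); enqueue []
  #2 pop 1: in=⊥ → ⊥ (no change)
  #3 pop 2: in=⊥ → ⊥ (no change)
  #4 pop 3: in=[1,3] → [-3,2] (was ⊥); enqueue [0,2]
  #5 pop 4: in=⊥ → [1,3] (no change)
  #6 pop 0: in=[-3,3] → [-2,4] (was [2,4]); enqueue []
  #7 pop 2: in=[-3,2] → [-3,2] (was ⊥); enqueue [1]
  #8 pop 1: in=[-3,2] → [-3,2] (was ⊥); enqueue []

Fixpoint:
  val[0] = [-2,4]
  val[1] = [-3,2]
  val[2] = [-3,2]
  val[3] = [-3,2]
  val[4] = [1,3]

8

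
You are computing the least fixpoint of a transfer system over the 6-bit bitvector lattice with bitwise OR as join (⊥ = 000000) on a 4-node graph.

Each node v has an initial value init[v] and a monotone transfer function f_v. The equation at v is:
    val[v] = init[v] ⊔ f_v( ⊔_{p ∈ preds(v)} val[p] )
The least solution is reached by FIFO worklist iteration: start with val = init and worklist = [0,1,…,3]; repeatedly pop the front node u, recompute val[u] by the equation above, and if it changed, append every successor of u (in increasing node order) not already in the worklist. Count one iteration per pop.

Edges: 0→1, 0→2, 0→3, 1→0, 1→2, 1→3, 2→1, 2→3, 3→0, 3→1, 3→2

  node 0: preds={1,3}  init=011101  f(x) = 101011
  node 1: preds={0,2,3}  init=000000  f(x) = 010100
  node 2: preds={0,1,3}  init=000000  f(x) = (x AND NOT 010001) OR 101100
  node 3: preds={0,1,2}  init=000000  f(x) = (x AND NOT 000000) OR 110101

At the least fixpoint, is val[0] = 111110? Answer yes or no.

no

Iteration log — 7 steps:
  step 1. node 0  ⊔preds=000000  new=111111  old=011101  +wl: 
  step 2. node 1  ⊔preds=111111  new=010100  old=000000  +wl: 0
  step 3. node 2  ⊔preds=111111  new=101110  old=000000  +wl: 1
  step 4. node 3  ⊔preds=111111  new=111111  old=000000  +wl: 2
  step 5. node 0  ⊔preds=111111  new=111111  stable
  step 6. node 1  ⊔preds=111111  new=010100  stable
  step 7. node 2  ⊔preds=111111  new=101110  stable

Least fixpoint reached:
  node 0: 111111
  node 1: 010100
  node 2: 101110
  node 3: 111111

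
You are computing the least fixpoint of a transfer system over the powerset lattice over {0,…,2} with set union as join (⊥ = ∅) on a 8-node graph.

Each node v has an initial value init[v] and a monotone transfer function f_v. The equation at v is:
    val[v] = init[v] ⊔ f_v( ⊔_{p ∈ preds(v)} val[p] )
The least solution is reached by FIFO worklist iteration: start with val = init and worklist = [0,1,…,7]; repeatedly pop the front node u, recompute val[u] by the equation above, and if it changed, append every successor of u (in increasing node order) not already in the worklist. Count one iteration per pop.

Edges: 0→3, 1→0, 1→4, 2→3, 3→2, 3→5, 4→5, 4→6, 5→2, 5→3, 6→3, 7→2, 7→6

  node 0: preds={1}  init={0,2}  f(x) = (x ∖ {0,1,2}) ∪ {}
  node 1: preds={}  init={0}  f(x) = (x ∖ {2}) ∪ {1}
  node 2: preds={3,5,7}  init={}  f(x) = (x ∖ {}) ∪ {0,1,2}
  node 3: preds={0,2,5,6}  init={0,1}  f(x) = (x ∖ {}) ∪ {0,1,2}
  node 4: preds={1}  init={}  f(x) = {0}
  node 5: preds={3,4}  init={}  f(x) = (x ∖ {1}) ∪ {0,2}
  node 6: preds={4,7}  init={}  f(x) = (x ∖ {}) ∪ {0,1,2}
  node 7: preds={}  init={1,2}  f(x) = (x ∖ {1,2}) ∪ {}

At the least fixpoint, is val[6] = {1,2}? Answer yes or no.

no

Trace (11 dequeues):
  [1] u=0 | in {0} | out {0,2} | ==
  [2] u=1 | in {} | out {0,1} | prev {0} | push {0}
  [3] u=2 | in {0,1,2} | out {0,1,2} | prev {} | push {}
  [4] u=3 | in {0,1,2} | out {0,1,2} | prev {0,1} | push {2}
  [5] u=4 | in {0,1} | out {0} | prev {} | push {}
  [6] u=5 | in {0,1,2} | out {0,2} | prev {} | push {3}
  [7] u=6 | in {0,1,2} | out {0,1,2} | prev {} | push {}
  [8] u=7 | in {} | out {1,2} | ==
  [9] u=0 | in {0,1} | out {0,2} | ==
  [10] u=2 | in {0,1,2} | out {0,1,2} | ==
  [11] u=3 | in {0,1,2} | out {0,1,2} | ==

Converged values:
  [0] {0,2}
  [1] {0,1}
  [2] {0,1,2}
  [3] {0,1,2}
  [4] {0}
  [5] {0,2}
  [6] {0,1,2}
  [7] {1,2}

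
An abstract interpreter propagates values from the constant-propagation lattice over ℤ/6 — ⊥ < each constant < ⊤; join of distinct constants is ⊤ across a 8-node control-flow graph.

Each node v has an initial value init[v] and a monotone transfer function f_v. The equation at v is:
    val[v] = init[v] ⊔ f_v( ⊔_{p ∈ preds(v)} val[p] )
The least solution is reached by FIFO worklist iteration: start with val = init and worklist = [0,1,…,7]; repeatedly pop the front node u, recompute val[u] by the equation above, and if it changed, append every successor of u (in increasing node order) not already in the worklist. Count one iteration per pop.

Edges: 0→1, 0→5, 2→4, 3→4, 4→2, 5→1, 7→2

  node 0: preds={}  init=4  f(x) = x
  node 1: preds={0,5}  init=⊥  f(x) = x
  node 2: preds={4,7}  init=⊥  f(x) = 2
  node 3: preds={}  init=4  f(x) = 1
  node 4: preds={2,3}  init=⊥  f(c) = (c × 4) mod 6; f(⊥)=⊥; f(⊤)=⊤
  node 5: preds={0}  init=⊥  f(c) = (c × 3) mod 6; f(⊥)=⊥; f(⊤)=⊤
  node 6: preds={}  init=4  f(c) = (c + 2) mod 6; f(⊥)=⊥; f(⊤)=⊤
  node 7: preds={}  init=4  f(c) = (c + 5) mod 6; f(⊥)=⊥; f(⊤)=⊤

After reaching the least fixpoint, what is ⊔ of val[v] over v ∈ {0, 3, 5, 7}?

⊤

Iteration log — 10 steps:
  step 1. node 0  ⊔preds=⊥  new=4  stable
  step 2. node 1  ⊔preds=4  new=4  old=⊥  +wl: 
  step 3. node 2  ⊔preds=4  new=2  old=⊥  +wl: 
  step 4. node 3  ⊔preds=⊥  new=⊤  old=4  +wl: 
  step 5. node 4  ⊔preds=⊤  new=⊤  old=⊥  +wl: 2
  step 6. node 5  ⊔preds=4  new=0  old=⊥  +wl: 1
  step 7. node 6  ⊔preds=⊥  new=4  stable
  step 8. node 7  ⊔preds=⊥  new=4  stable
  step 9. node 2  ⊔preds=⊤  new=2  stable
  step 10. node 1  ⊔preds=⊤  new=⊤  old=4  +wl: 

Least fixpoint reached:
  node 0: 4
  node 1: ⊤
  node 2: 2
  node 3: ⊤
  node 4: ⊤
  node 5: 0
  node 6: 4
  node 7: 4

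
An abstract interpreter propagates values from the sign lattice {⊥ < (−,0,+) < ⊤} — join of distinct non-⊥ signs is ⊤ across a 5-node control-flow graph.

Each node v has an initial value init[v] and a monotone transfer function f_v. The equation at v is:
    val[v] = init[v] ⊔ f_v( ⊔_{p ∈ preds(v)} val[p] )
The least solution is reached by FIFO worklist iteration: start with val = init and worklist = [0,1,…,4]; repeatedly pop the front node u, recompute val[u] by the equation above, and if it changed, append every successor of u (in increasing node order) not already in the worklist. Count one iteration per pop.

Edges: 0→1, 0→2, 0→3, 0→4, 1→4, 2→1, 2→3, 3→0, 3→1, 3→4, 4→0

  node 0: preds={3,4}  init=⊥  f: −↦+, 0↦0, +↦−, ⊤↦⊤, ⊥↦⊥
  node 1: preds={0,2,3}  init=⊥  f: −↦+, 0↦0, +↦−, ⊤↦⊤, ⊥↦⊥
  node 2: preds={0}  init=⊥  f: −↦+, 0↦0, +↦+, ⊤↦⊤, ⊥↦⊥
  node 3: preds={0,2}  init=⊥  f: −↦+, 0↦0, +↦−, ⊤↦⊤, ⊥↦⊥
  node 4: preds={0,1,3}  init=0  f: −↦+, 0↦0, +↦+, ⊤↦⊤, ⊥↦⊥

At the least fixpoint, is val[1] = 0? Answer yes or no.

yes

Worklist (7 pops):
  #1 pop 0: in=0 → 0 (was ⊥); enqueue []
  #2 pop 1: in=0 → 0 (was ⊥); enqueue []
  #3 pop 2: in=0 → 0 (was ⊥); enqueue [1]
  #4 pop 3: in=0 → 0 (was ⊥); enqueue [0]
  #5 pop 4: in=0 → 0 (no change)
  #6 pop 1: in=0 → 0 (no change)
  #7 pop 0: in=0 → 0 (no change)

Fixpoint:
  val[0] = 0
  val[1] = 0
  val[2] = 0
  val[3] = 0
  val[4] = 0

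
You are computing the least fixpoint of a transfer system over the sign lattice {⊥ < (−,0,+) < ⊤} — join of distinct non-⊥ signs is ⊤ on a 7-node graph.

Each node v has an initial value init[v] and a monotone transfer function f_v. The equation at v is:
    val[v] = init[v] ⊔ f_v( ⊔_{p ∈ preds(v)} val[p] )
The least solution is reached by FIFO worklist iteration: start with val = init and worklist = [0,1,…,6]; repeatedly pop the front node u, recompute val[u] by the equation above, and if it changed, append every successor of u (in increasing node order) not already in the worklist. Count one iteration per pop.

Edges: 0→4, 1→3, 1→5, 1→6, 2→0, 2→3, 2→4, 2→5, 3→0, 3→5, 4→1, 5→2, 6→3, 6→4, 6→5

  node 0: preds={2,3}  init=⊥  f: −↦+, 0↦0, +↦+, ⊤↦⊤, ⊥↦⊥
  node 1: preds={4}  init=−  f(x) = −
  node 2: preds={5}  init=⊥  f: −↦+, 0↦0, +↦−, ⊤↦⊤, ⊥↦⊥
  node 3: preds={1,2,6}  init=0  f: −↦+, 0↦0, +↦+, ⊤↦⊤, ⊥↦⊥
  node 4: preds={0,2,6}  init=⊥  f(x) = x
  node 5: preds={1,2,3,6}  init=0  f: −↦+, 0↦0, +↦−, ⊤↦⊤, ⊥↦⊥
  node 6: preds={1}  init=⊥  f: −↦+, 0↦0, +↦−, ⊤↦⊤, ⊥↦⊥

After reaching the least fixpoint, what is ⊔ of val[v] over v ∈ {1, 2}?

⊤

Trace (15 dequeues):
  [1] u=0 | in 0 | out 0 | prev ⊥ | push {}
  [2] u=1 | in ⊥ | out − | ==
  [3] u=2 | in 0 | out 0 | prev ⊥ | push {0}
  [4] u=3 | in ⊤ | out ⊤ | prev 0 | push {}
  [5] u=4 | in 0 | out 0 | prev ⊥ | push {1}
  [6] u=5 | in ⊤ | out ⊤ | prev 0 | push {2}
  [7] u=6 | in − | out + | prev ⊥ | push {3,4,5}
  [8] u=0 | in ⊤ | out ⊤ | prev 0 | push {}
  [9] u=1 | in 0 | out − | ==
  [10] u=2 | in ⊤ | out ⊤ | prev 0 | push {0}
  [11] u=3 | in ⊤ | out ⊤ | ==
  [12] u=4 | in ⊤ | out ⊤ | prev 0 | push {1}
  [13] u=5 | in ⊤ | out ⊤ | ==
  [14] u=0 | in ⊤ | out ⊤ | ==
  [15] u=1 | in ⊤ | out − | ==

Converged values:
  [0] ⊤
  [1] −
  [2] ⊤
  [3] ⊤
  [4] ⊤
  [5] ⊤
  [6] +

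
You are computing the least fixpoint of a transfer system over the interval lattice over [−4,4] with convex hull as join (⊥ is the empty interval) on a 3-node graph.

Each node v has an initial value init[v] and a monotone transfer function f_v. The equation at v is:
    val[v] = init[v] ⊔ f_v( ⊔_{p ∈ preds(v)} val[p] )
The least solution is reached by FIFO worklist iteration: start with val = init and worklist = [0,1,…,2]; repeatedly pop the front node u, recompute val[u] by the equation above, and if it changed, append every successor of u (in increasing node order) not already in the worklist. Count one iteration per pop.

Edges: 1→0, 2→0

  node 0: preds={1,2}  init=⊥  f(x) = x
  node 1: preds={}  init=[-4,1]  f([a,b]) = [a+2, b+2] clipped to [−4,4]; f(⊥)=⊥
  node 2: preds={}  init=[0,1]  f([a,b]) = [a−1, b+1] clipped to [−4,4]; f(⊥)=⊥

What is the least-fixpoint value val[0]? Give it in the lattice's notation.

[-4,1]

Iteration log — 3 steps:
  step 1. node 0  ⊔preds=[-4,1]  new=[-4,1]  old=⊥  +wl: 
  step 2. node 1  ⊔preds=⊥  new=[-4,1]  stable
  step 3. node 2  ⊔preds=⊥  new=[0,1]  stable

Least fixpoint reached:
  node 0: [-4,1]
  node 1: [-4,1]
  node 2: [0,1]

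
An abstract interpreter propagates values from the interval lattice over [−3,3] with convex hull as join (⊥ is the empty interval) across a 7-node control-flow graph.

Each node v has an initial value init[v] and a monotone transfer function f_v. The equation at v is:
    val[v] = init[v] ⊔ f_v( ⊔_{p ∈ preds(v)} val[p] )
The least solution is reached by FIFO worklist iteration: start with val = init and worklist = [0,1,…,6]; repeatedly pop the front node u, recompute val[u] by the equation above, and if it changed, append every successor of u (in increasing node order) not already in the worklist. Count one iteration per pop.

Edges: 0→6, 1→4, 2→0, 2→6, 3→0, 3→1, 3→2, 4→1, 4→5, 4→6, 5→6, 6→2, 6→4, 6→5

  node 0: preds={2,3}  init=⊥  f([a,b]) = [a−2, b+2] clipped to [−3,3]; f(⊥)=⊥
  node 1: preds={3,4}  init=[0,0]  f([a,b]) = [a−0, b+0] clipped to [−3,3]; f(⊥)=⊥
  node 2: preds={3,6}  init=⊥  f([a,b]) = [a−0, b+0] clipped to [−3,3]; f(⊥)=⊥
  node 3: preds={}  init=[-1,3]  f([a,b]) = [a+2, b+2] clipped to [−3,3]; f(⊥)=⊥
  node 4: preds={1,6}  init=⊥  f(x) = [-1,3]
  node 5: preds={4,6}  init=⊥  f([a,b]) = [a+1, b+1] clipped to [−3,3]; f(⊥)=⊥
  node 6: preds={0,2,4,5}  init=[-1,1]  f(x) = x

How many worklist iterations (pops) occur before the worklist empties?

Worklist (14 pops):
  #1 pop 0: in=[-1,3] → [-3,3] (was ⊥); enqueue []
  #2 pop 1: in=[-1,3] → [-1,3] (was [0,0]); enqueue []
  #3 pop 2: in=[-1,3] → [-1,3] (was ⊥); enqueue [0]
  #4 pop 3: in=⊥ → [-1,3] (no change)
  #5 pop 4: in=[-1,3] → [-1,3] (was ⊥); enqueue [1]
  #6 pop 5: in=[-1,3] → [0,3] (was ⊥); enqueue []
  #7 pop 6: in=[-3,3] → [-3,3] (was [-1,1]); enqueue [2,4,5]
  #8 pop 0: in=[-1,3] → [-3,3] (no change)
  #9 pop 1: in=[-1,3] → [-1,3] (no change)
  #10 pop 2: in=[-3,3] → [-3,3] (was [-1,3]); enqueue [0,6]
  #11 pop 4: in=[-3,3] → [-1,3] (no change)
  #12 pop 5: in=[-3,3] → [-2,3] (was [0,3]); enqueue []
  #13 pop 0: in=[-3,3] → [-3,3] (no change)
  #14 pop 6: in=[-3,3] → [-3,3] (no change)

Fixpoint:
  val[0] = [-3,3]
  val[1] = [-1,3]
  val[2] = [-3,3]
  val[3] = [-1,3]
  val[4] = [-1,3]
  val[5] = [-2,3]
  val[6] = [-3,3]

14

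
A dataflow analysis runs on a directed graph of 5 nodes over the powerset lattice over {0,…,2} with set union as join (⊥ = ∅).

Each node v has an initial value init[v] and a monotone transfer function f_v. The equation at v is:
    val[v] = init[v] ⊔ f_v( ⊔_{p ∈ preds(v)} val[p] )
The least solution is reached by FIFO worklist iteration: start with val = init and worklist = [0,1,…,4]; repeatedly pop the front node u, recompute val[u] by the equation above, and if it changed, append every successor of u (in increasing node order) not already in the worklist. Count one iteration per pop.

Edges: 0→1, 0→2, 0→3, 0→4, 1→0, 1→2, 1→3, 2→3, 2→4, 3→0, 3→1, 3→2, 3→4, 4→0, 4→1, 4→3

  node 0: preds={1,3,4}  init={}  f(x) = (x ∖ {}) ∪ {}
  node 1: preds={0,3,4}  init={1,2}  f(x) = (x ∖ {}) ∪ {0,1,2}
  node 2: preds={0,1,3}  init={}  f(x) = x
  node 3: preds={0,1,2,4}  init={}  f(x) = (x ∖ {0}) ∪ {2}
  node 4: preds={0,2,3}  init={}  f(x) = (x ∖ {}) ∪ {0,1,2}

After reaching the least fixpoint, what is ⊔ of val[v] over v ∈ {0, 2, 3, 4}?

Worklist (10 pops):
  #1 pop 0: in={1,2} → {1,2} (was {}); enqueue []
  #2 pop 1: in={1,2} → {0,1,2} (was {1,2}); enqueue [0]
  #3 pop 2: in={0,1,2} → {0,1,2} (was {}); enqueue []
  #4 pop 3: in={0,1,2} → {1,2} (was {}); enqueue [1,2]
  #5 pop 4: in={0,1,2} → {0,1,2} (was {}); enqueue [3]
  #6 pop 0: in={0,1,2} → {0,1,2} (was {1,2}); enqueue [4]
  #7 pop 1: in={0,1,2} → {0,1,2} (no change)
  #8 pop 2: in={0,1,2} → {0,1,2} (no change)
  #9 pop 3: in={0,1,2} → {1,2} (no change)
  #10 pop 4: in={0,1,2} → {0,1,2} (no change)

Fixpoint:
  val[0] = {0,1,2}
  val[1] = {0,1,2}
  val[2] = {0,1,2}
  val[3] = {1,2}
  val[4] = {0,1,2}

{0,1,2}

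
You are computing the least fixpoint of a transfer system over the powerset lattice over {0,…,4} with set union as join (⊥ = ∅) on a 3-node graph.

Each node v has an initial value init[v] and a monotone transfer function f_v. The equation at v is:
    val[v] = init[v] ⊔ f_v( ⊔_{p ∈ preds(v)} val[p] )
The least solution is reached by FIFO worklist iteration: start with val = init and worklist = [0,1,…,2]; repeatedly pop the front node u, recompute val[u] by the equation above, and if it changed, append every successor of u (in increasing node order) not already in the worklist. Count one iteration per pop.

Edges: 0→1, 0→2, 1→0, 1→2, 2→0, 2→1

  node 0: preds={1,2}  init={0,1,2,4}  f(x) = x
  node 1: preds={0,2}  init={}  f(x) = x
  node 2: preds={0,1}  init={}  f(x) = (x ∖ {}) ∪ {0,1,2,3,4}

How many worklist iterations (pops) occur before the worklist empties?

Worklist (7 pops):
  #1 pop 0: in={} → {0,1,2,4} (no change)
  #2 pop 1: in={0,1,2,4} → {0,1,2,4} (was {}); enqueue [0]
  #3 pop 2: in={0,1,2,4} → {0,1,2,3,4} (was {}); enqueue [1]
  #4 pop 0: in={0,1,2,3,4} → {0,1,2,3,4} (was {0,1,2,4}); enqueue [2]
  #5 pop 1: in={0,1,2,3,4} → {0,1,2,3,4} (was {0,1,2,4}); enqueue [0]
  #6 pop 2: in={0,1,2,3,4} → {0,1,2,3,4} (no change)
  #7 pop 0: in={0,1,2,3,4} → {0,1,2,3,4} (no change)

Fixpoint:
  val[0] = {0,1,2,3,4}
  val[1] = {0,1,2,3,4}
  val[2] = {0,1,2,3,4}

7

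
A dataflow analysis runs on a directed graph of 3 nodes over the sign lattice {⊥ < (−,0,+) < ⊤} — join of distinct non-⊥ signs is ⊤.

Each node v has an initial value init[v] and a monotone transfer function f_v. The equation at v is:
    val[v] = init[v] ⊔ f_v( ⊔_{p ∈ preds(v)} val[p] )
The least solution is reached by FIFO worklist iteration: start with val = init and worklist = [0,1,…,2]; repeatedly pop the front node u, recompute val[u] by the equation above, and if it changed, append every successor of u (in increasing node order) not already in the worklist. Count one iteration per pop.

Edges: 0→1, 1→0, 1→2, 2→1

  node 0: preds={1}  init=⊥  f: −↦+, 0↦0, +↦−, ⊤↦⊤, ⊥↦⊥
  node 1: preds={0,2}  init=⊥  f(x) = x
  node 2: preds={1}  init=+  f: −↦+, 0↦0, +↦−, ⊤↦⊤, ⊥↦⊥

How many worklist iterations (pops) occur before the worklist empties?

8

Iteration log — 8 steps:
  step 1. node 0  ⊔preds=⊥  new=⊥  stable
  step 2. node 1  ⊔preds=+  new=+  old=⊥  +wl: 0
  step 3. node 2  ⊔preds=+  new=⊤  old=+  +wl: 1
  step 4. node 0  ⊔preds=+  new=−  old=⊥  +wl: 
  step 5. node 1  ⊔preds=⊤  new=⊤  old=+  +wl: 0,2
  step 6. node 0  ⊔preds=⊤  new=⊤  old=−  +wl: 1
  step 7. node 2  ⊔preds=⊤  new=⊤  stable
  step 8. node 1  ⊔preds=⊤  new=⊤  stable

Least fixpoint reached:
  node 0: ⊤
  node 1: ⊤
  node 2: ⊤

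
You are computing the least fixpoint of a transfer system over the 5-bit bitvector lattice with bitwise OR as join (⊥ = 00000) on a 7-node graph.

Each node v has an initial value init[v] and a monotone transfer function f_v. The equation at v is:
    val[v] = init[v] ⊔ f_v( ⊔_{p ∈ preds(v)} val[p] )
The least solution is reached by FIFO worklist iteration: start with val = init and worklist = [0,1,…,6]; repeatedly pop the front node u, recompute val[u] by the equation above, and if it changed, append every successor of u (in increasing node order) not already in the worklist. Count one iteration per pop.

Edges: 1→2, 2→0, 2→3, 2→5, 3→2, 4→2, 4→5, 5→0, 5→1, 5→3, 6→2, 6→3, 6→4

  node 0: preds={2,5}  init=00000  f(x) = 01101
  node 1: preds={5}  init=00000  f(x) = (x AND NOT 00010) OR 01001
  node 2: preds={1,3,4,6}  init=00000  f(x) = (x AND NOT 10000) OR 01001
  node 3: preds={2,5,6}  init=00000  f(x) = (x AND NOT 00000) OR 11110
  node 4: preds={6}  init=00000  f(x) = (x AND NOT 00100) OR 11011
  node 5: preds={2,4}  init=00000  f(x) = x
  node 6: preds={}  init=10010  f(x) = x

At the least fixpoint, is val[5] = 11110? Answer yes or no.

Iteration log — 18 steps:
  step 1. node 0  ⊔preds=00000  new=01101  old=00000  +wl: 
  step 2. node 1  ⊔preds=00000  new=01001  old=00000  +wl: 
  step 3. node 2  ⊔preds=11011  new=01011  old=00000  +wl: 0
  step 4. node 3  ⊔preds=11011  new=11111  old=00000  +wl: 2
  step 5. node 4  ⊔preds=10010  new=11011  old=00000  +wl: 
  step 6. node 5  ⊔preds=11011  new=11011  old=00000  +wl: 1,3
  step 7. node 6  ⊔preds=00000  new=10010  stable
  step 8. node 0  ⊔preds=11011  new=01101  stable
  step 9. node 2  ⊔preds=11111  new=01111  old=01011  +wl: 0,5
  step 10. node 1  ⊔preds=11011  new=11001  old=01001  +wl: 2
  step 11. node 3  ⊔preds=11111  new=11111  stable
  step 12. node 0  ⊔preds=11111  new=01101  stable
  step 13. node 5  ⊔preds=11111  new=11111  old=11011  +wl: 0,1,3
  step 14. node 2  ⊔preds=11111  new=01111  stable
  step 15. node 0  ⊔preds=11111  new=01101  stable
  step 16. node 1  ⊔preds=11111  new=11101  old=11001  +wl: 2
  step 17. node 3  ⊔preds=11111  new=11111  stable
  step 18. node 2  ⊔preds=11111  new=01111  stable

Least fixpoint reached:
  node 0: 01101
  node 1: 11101
  node 2: 01111
  node 3: 11111
  node 4: 11011
  node 5: 11111
  node 6: 10010

no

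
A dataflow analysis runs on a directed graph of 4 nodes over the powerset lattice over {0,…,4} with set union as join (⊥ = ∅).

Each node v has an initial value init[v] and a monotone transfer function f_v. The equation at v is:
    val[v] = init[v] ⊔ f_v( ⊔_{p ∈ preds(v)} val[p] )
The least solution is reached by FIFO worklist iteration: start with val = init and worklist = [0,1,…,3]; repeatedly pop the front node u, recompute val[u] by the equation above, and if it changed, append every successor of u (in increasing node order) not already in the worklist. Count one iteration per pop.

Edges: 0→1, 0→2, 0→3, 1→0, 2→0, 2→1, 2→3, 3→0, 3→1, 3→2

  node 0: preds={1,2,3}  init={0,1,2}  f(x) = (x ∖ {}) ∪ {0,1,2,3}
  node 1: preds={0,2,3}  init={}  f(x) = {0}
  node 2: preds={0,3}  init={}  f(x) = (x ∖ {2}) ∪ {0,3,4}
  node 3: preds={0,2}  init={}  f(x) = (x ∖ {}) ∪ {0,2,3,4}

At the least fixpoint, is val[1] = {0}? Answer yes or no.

yes

Worklist (8 pops):
  #1 pop 0: in={} → {0,1,2,3} (was {0,1,2}); enqueue []
  #2 pop 1: in={0,1,2,3} → {0} (was {}); enqueue [0]
  #3 pop 2: in={0,1,2,3} → {0,1,3,4} (was {}); enqueue [1]
  #4 pop 3: in={0,1,2,3,4} → {0,1,2,3,4} (was {}); enqueue [2]
  #5 pop 0: in={0,1,2,3,4} → {0,1,2,3,4} (was {0,1,2,3}); enqueue [3]
  #6 pop 1: in={0,1,2,3,4} → {0} (no change)
  #7 pop 2: in={0,1,2,3,4} → {0,1,3,4} (no change)
  #8 pop 3: in={0,1,2,3,4} → {0,1,2,3,4} (no change)

Fixpoint:
  val[0] = {0,1,2,3,4}
  val[1] = {0}
  val[2] = {0,1,3,4}
  val[3] = {0,1,2,3,4}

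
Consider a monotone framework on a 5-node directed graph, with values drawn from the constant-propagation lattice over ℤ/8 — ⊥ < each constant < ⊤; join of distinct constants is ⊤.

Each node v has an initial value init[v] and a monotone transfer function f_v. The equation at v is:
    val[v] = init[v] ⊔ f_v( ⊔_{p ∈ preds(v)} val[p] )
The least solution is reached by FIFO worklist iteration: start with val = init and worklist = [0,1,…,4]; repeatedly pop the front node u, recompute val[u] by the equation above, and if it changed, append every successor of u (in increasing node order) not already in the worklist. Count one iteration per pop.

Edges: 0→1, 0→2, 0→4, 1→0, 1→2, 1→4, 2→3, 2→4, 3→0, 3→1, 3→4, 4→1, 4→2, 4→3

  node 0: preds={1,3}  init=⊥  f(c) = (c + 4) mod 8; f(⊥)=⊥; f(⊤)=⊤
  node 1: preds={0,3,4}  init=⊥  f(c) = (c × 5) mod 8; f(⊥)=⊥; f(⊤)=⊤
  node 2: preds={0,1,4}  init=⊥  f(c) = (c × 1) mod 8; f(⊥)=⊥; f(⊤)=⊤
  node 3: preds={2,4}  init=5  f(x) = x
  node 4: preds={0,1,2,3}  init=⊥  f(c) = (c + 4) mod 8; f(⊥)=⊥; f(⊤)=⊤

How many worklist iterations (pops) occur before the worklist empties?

10

Iteration log — 10 steps:
  step 1. node 0  ⊔preds=5  new=1  old=⊥  +wl: 
  step 2. node 1  ⊔preds=⊤  new=⊤  old=⊥  +wl: 0
  step 3. node 2  ⊔preds=⊤  new=⊤  old=⊥  +wl: 
  step 4. node 3  ⊔preds=⊤  new=⊤  old=5  +wl: 1
  step 5. node 4  ⊔preds=⊤  new=⊤  old=⊥  +wl: 2,3
  step 6. node 0  ⊔preds=⊤  new=⊤  old=1  +wl: 4
  step 7. node 1  ⊔preds=⊤  new=⊤  stable
  step 8. node 2  ⊔preds=⊤  new=⊤  stable
  step 9. node 3  ⊔preds=⊤  new=⊤  stable
  step 10. node 4  ⊔preds=⊤  new=⊤  stable

Least fixpoint reached:
  node 0: ⊤
  node 1: ⊤
  node 2: ⊤
  node 3: ⊤
  node 4: ⊤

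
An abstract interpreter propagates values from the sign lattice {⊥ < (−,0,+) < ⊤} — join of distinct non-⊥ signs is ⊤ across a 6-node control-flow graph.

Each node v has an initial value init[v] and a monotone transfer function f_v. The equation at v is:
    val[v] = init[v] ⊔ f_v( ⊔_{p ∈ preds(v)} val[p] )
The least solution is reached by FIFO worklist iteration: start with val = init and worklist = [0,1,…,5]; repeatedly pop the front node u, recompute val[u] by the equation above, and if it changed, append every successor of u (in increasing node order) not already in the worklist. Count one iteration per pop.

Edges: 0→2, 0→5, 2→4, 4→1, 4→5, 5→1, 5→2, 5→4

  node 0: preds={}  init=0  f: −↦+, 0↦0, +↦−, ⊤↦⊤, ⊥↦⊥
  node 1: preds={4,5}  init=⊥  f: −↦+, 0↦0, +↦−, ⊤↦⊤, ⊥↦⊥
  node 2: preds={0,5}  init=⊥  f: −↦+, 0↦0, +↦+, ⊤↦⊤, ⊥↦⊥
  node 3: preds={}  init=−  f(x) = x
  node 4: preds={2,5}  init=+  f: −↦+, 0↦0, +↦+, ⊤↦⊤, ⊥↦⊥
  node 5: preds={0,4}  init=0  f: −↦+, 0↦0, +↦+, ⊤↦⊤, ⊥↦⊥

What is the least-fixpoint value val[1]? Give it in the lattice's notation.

Trace (9 dequeues):
  [1] u=0 | in ⊥ | out 0 | ==
  [2] u=1 | in ⊤ | out ⊤ | prev ⊥ | push {}
  [3] u=2 | in 0 | out 0 | prev ⊥ | push {}
  [4] u=3 | in ⊥ | out − | ==
  [5] u=4 | in 0 | out ⊤ | prev + | push {1}
  [6] u=5 | in ⊤ | out ⊤ | prev 0 | push {2,4}
  [7] u=1 | in ⊤ | out ⊤ | ==
  [8] u=2 | in ⊤ | out ⊤ | prev 0 | push {}
  [9] u=4 | in ⊤ | out ⊤ | ==

Converged values:
  [0] 0
  [1] ⊤
  [2] ⊤
  [3] −
  [4] ⊤
  [5] ⊤

⊤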